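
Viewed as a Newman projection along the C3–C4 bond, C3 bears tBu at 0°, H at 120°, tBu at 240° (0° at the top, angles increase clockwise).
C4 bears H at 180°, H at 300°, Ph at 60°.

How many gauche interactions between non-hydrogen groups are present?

1

Non-H gauche pairs: tBu(0°)/Ph(60°) — 1 interaction.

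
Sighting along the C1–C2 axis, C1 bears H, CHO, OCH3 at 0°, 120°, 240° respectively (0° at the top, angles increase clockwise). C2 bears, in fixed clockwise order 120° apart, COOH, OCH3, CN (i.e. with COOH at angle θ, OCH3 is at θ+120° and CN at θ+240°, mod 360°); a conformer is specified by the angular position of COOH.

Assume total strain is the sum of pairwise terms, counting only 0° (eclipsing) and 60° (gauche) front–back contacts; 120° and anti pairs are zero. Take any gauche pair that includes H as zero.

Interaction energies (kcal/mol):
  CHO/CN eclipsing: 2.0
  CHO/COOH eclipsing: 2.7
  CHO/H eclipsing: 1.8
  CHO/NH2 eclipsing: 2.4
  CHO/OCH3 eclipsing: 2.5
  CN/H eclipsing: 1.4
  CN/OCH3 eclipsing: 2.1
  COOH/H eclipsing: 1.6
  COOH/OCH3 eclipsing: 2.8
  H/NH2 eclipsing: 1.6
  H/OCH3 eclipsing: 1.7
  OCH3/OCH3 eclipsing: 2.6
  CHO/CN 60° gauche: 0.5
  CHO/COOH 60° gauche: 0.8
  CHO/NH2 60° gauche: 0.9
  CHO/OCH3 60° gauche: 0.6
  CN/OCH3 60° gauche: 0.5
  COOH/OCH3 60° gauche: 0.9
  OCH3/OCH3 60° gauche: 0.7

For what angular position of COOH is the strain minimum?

COOH at 0° is eclipsed. H at 0° is eclipsed with COOH at 0° (1.6); CHO at 120° is eclipsed with OCH3 at 120° (2.5); OCH3 at 240° is eclipsed with CN at 240° (2.1). Total 6.2 kcal/mol.
COOH at 60° is staggered. CHO at 120° is gauche with COOH at 60° (0.8); CHO at 120° is gauche with OCH3 at 180° (0.6); OCH3 at 240° is gauche with OCH3 at 180° (0.7); OCH3 at 240° is gauche with CN at 300° (0.5). Total 2.6 kcal/mol.
COOH at 120° is eclipsed. H at 0° is eclipsed with CN at 0° (1.4); CHO at 120° is eclipsed with COOH at 120° (2.7); OCH3 at 240° is eclipsed with OCH3 at 240° (2.6). Total 6.7 kcal/mol.
COOH at 180° is staggered. CHO at 120° is gauche with COOH at 180° (0.8); CHO at 120° is gauche with CN at 60° (0.5); OCH3 at 240° is gauche with COOH at 180° (0.9); OCH3 at 240° is gauche with OCH3 at 300° (0.7). Total 2.9 kcal/mol.
COOH at 240° is eclipsed. H at 0° is eclipsed with OCH3 at 0° (1.7); CHO at 120° is eclipsed with CN at 120° (2.0); OCH3 at 240° is eclipsed with COOH at 240° (2.8). Total 6.5 kcal/mol.
COOH at 300° is staggered. CHO at 120° is gauche with OCH3 at 60° (0.6); CHO at 120° is gauche with CN at 180° (0.5); OCH3 at 240° is gauche with COOH at 300° (0.9); OCH3 at 240° is gauche with CN at 180° (0.5). Total 2.5 kcal/mol.
The minimum (2.5 kcal/mol) occurs with COOH at 300°.

300°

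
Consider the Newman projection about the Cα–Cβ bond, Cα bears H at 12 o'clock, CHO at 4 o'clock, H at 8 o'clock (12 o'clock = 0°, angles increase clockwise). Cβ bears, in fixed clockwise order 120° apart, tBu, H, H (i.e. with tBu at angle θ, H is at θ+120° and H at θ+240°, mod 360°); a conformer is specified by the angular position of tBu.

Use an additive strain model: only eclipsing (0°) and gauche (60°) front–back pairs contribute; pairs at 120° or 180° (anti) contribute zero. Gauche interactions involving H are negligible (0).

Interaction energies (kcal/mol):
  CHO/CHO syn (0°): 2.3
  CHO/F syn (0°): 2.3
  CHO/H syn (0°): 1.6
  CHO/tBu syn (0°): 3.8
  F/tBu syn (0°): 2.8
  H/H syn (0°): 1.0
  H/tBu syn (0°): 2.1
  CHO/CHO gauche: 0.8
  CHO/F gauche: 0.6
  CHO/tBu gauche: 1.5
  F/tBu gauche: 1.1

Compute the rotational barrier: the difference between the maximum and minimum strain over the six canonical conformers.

tBu at 0° (eclipsed): H–tBu eclipsed, CHO–H eclipsed, H–H eclipsed; 2.1 + 1.6 + 1.0 = 4.7 kcal/mol.
tBu at 60° (staggered): CHO–tBu gauche; 1.5 = 1.5 kcal/mol.
tBu at 120° (eclipsed): H–H eclipsed, CHO–tBu eclipsed, H–H eclipsed; 1.0 + 3.8 + 1.0 = 5.8 kcal/mol.
tBu at 180° (staggered): CHO–tBu gauche; 1.5 = 1.5 kcal/mol.
tBu at 240° (eclipsed): H–H eclipsed, CHO–H eclipsed, H–tBu eclipsed; 1.0 + 1.6 + 2.1 = 4.7 kcal/mol.
tBu at 300° (staggered): no non-H gauche contacts → 0.0 kcal/mol.
Max at 120° (5.8 kcal/mol), min at 300° (0.0 kcal/mol); barrier = 5.8 kcal/mol.

5.8 kcal/mol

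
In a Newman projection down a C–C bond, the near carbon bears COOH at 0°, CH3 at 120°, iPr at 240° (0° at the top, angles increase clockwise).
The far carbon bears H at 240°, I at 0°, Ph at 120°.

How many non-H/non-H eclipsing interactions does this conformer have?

2

Non-H eclipsing pairs: COOH(0°)/I(0°); CH3(120°)/Ph(120°) — 2 interactions.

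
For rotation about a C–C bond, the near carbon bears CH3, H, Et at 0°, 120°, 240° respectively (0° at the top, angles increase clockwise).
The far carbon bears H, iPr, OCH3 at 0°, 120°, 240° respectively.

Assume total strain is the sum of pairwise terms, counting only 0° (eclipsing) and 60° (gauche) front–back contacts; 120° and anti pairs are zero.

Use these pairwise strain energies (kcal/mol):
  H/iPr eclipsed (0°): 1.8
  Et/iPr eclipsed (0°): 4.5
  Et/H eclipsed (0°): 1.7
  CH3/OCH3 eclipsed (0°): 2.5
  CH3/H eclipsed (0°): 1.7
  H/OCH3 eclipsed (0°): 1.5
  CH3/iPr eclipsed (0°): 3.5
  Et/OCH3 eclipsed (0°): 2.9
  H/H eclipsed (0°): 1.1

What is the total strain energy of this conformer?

6.4 kcal/mol

This conformer (eclipsed): CH3(0°)/H(0°) eclipsed 1.7; H(120°)/iPr(120°) eclipsed 1.8; Et(240°)/OCH3(240°) eclipsed 2.9 → 6.4 kcal/mol.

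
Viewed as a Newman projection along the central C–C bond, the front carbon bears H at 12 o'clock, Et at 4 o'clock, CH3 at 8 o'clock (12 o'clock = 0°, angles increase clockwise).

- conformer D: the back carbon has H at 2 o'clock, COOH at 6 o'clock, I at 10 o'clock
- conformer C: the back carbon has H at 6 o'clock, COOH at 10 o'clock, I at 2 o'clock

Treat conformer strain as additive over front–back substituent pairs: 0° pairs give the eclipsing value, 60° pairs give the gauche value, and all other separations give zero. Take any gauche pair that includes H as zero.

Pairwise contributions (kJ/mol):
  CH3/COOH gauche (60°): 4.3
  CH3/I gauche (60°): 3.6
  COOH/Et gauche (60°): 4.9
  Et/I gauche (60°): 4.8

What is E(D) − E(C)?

+3.7 kJ/mol

D (staggered): Et–COOH gauche, CH3–COOH gauche, CH3–I gauche; 4.9 + 4.3 + 3.6 = 12.8 kJ/mol.
C (staggered): Et–I gauche, CH3–COOH gauche; 4.8 + 4.3 = 9.1 kJ/mol.
E(D) − E(C) = 12.8 − 9.1 = +3.7 kJ/mol.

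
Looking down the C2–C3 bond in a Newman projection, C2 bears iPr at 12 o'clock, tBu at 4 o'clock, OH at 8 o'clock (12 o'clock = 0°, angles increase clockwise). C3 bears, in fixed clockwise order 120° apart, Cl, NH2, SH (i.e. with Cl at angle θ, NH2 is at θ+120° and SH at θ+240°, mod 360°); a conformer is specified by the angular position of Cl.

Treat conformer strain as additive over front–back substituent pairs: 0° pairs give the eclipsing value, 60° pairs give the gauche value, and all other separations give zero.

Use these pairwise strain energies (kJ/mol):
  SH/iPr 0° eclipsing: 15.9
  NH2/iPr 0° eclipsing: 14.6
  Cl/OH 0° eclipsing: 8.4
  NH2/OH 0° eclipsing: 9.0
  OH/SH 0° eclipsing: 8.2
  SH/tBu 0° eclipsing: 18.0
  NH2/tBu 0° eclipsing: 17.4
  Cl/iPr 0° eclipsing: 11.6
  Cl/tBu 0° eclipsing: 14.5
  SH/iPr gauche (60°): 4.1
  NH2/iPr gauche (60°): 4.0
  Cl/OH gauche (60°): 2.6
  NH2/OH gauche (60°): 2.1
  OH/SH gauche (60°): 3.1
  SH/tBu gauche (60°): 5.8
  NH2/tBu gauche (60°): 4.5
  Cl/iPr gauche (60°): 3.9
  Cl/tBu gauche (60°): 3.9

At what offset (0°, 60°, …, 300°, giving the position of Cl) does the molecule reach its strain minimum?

Cl at 0° (eclipsed): iPr(0°)/Cl(0°) eclipsed 11.6; tBu(120°)/NH2(120°) eclipsed 17.4; OH(240°)/SH(240°) eclipsed 8.2 → 37.2 kJ/mol.
Cl at 60° (staggered): iPr(0°)/Cl(60°) gauche 3.9; iPr(0°)/SH(300°) gauche 4.1; tBu(120°)/Cl(60°) gauche 3.9; tBu(120°)/NH2(180°) gauche 4.5; OH(240°)/NH2(180°) gauche 2.1; OH(240°)/SH(300°) gauche 3.1 → 21.6 kJ/mol.
Cl at 120° (eclipsed): iPr(0°)/SH(0°) eclipsed 15.9; tBu(120°)/Cl(120°) eclipsed 14.5; OH(240°)/NH2(240°) eclipsed 9.0 → 39.4 kJ/mol.
Cl at 180° (staggered): iPr(0°)/NH2(300°) gauche 4.0; iPr(0°)/SH(60°) gauche 4.1; tBu(120°)/Cl(180°) gauche 3.9; tBu(120°)/SH(60°) gauche 5.8; OH(240°)/Cl(180°) gauche 2.6; OH(240°)/NH2(300°) gauche 2.1 → 22.5 kJ/mol.
Cl at 240° (eclipsed): iPr(0°)/NH2(0°) eclipsed 14.6; tBu(120°)/SH(120°) eclipsed 18.0; OH(240°)/Cl(240°) eclipsed 8.4 → 41.0 kJ/mol.
Cl at 300° (staggered): iPr(0°)/Cl(300°) gauche 3.9; iPr(0°)/NH2(60°) gauche 4.0; tBu(120°)/NH2(60°) gauche 4.5; tBu(120°)/SH(180°) gauche 5.8; OH(240°)/Cl(300°) gauche 2.6; OH(240°)/SH(180°) gauche 3.1 → 23.9 kJ/mol.
The minimum (21.6 kJ/mol) occurs with Cl at 60°.

60°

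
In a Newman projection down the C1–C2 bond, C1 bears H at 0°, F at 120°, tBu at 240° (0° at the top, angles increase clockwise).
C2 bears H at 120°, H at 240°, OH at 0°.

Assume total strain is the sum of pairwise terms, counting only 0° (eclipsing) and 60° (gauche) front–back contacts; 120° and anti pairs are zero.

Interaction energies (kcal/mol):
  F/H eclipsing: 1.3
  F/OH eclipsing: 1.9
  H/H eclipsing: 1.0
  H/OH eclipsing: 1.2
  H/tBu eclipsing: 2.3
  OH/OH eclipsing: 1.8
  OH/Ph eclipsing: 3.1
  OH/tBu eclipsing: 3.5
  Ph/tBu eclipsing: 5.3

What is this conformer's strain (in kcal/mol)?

This conformer (eclipsed): H(0°)/OH(0°) eclipsed 1.2; F(120°)/H(120°) eclipsed 1.3; tBu(240°)/H(240°) eclipsed 2.3 → 4.8 kcal/mol.

4.8 kcal/mol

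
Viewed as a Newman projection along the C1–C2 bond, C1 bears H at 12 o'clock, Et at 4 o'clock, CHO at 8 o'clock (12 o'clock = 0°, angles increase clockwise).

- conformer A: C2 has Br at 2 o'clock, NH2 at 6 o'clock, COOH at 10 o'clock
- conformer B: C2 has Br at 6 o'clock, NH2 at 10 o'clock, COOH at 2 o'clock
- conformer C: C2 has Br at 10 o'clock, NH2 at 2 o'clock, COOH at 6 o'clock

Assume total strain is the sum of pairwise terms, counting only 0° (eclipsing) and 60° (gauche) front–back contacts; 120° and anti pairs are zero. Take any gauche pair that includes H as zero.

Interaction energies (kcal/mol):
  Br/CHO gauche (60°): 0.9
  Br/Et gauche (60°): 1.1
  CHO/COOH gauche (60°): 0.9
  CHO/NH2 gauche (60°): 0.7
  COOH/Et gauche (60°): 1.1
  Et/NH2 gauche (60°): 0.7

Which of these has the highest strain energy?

B

A is staggered. Et at 120° is gauche with Br at 60° (1.1); Et at 120° is gauche with NH2 at 180° (0.7); CHO at 240° is gauche with NH2 at 180° (0.7); CHO at 240° is gauche with COOH at 300° (0.9). Total 3.4 kcal/mol.
B is staggered. Et at 120° is gauche with Br at 180° (1.1); Et at 120° is gauche with COOH at 60° (1.1); CHO at 240° is gauche with Br at 180° (0.9); CHO at 240° is gauche with NH2 at 300° (0.7). Total 3.8 kcal/mol.
C is staggered. Et at 120° is gauche with NH2 at 60° (0.7); Et at 120° is gauche with COOH at 180° (1.1); CHO at 240° is gauche with Br at 300° (0.9); CHO at 240° is gauche with COOH at 180° (0.9). Total 3.6 kcal/mol.
B has the highest total (3.8 kcal/mol).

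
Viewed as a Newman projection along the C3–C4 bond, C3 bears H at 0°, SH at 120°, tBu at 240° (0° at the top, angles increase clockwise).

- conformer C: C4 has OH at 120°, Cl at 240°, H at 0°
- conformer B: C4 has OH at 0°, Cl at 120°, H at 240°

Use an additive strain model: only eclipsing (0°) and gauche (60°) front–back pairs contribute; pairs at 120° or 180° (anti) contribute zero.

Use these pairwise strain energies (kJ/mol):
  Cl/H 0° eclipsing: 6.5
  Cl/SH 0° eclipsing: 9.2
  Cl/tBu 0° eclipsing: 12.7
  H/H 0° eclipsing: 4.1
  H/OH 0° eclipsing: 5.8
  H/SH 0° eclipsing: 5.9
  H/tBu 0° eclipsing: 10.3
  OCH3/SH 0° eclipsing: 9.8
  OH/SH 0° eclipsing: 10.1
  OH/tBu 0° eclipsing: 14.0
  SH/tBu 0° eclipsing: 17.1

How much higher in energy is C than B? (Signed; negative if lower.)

C (eclipsed): H(0°)/H(0°) eclipsed 4.1; SH(120°)/OH(120°) eclipsed 10.1; tBu(240°)/Cl(240°) eclipsed 12.7 → 26.9 kJ/mol.
B (eclipsed): H(0°)/OH(0°) eclipsed 5.8; SH(120°)/Cl(120°) eclipsed 9.2; tBu(240°)/H(240°) eclipsed 10.3 → 25.3 kJ/mol.
E(C) − E(B) = 26.9 − 25.3 = +1.6 kJ/mol.

+1.6 kJ/mol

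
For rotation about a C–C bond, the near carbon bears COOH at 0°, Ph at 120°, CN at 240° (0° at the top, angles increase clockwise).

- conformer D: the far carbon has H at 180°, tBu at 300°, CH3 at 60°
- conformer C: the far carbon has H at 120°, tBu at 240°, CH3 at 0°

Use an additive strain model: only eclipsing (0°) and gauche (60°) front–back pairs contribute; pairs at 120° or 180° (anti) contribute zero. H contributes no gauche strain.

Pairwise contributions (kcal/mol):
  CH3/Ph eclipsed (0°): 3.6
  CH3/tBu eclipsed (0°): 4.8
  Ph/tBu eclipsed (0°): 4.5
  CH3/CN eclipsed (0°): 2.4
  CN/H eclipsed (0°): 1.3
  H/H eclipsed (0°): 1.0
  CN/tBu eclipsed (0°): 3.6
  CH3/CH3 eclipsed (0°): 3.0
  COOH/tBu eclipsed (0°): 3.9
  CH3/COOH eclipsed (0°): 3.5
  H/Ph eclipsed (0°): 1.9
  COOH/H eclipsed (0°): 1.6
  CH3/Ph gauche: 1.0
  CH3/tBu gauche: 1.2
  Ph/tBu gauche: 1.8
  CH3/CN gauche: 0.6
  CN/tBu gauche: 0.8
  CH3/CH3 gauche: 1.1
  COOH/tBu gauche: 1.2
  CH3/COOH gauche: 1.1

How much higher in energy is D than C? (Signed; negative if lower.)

D (staggered): COOH(0°)/tBu(300°) gauche 1.2; COOH(0°)/CH3(60°) gauche 1.1; Ph(120°)/CH3(60°) gauche 1.0; CN(240°)/tBu(300°) gauche 0.8 → 4.1 kcal/mol.
C (eclipsed): COOH(0°)/CH3(0°) eclipsed 3.5; Ph(120°)/H(120°) eclipsed 1.9; CN(240°)/tBu(240°) eclipsed 3.6 → 9.0 kcal/mol.
E(D) − E(C) = 4.1 − 9.0 = -4.9 kcal/mol.

-4.9 kcal/mol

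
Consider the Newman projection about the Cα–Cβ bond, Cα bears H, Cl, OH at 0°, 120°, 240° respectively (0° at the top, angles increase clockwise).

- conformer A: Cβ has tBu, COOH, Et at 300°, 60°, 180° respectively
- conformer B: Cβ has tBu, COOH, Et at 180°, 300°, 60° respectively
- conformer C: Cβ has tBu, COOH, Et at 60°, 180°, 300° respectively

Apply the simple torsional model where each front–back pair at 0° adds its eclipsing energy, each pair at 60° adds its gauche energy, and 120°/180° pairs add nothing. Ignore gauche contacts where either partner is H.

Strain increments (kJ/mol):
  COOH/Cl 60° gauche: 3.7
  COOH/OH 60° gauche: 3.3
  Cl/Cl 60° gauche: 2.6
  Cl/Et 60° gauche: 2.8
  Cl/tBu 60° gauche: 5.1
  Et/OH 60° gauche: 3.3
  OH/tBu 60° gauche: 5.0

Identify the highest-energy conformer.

A (staggered): Cl(120°)/COOH(60°) gauche 3.7; Cl(120°)/Et(180°) gauche 2.8; OH(240°)/tBu(300°) gauche 5.0; OH(240°)/Et(180°) gauche 3.3 → 14.8 kJ/mol.
B (staggered): Cl(120°)/tBu(180°) gauche 5.1; Cl(120°)/Et(60°) gauche 2.8; OH(240°)/tBu(180°) gauche 5.0; OH(240°)/COOH(300°) gauche 3.3 → 16.2 kJ/mol.
C (staggered): Cl(120°)/tBu(60°) gauche 5.1; Cl(120°)/COOH(180°) gauche 3.7; OH(240°)/COOH(180°) gauche 3.3; OH(240°)/Et(300°) gauche 3.3 → 15.4 kJ/mol.
B has the highest total (16.2 kJ/mol).

B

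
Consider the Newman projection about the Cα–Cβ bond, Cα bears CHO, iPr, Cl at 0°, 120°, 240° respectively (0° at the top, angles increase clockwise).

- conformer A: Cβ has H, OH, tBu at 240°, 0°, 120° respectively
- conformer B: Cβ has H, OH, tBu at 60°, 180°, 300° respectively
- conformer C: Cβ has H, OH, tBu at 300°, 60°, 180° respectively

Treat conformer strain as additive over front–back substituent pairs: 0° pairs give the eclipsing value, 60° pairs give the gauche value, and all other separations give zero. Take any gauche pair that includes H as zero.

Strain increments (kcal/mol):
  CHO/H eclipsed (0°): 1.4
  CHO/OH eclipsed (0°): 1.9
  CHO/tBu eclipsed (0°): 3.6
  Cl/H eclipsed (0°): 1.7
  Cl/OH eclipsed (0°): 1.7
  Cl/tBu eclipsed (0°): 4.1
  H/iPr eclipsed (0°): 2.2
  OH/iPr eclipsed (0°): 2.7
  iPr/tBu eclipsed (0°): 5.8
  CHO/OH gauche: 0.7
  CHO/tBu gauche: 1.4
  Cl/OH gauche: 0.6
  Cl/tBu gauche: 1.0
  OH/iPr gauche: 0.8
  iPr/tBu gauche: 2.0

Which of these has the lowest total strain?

B

A (eclipsed): CHO–OH eclipsed, iPr–tBu eclipsed, Cl–H eclipsed; 1.9 + 5.8 + 1.7 = 9.4 kcal/mol.
B (staggered): CHO–tBu gauche, iPr–OH gauche, Cl–OH gauche, Cl–tBu gauche; 1.4 + 0.8 + 0.6 + 1.0 = 3.8 kcal/mol.
C (staggered): CHO–OH gauche, iPr–OH gauche, iPr–tBu gauche, Cl–tBu gauche; 0.7 + 0.8 + 2.0 + 1.0 = 4.5 kcal/mol.
B has the lowest total (3.8 kcal/mol).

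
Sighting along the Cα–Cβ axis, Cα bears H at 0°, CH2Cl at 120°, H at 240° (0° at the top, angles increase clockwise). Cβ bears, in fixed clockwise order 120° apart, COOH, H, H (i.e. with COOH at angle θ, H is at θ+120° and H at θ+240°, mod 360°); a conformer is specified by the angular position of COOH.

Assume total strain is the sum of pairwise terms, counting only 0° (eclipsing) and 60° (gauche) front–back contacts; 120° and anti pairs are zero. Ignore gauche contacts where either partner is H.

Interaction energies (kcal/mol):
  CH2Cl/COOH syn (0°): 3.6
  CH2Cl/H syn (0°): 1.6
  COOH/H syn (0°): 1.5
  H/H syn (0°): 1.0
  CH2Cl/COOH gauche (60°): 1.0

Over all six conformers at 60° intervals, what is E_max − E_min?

5.6 kcal/mol

COOH at 0° (eclipsed): H–COOH eclipsed, CH2Cl–H eclipsed, H–H eclipsed; 1.5 + 1.6 + 1.0 = 4.1 kcal/mol.
COOH at 60° (staggered): CH2Cl–COOH gauche; 1.0 = 1.0 kcal/mol.
COOH at 120° (eclipsed): H–H eclipsed, CH2Cl–COOH eclipsed, H–H eclipsed; 1.0 + 3.6 + 1.0 = 5.6 kcal/mol.
COOH at 180° (staggered): CH2Cl–COOH gauche; 1.0 = 1.0 kcal/mol.
COOH at 240° (eclipsed): H–H eclipsed, CH2Cl–H eclipsed, H–COOH eclipsed; 1.0 + 1.6 + 1.5 = 4.1 kcal/mol.
COOH at 300° (staggered): no non-H gauche contacts → 0.0 kcal/mol.
Max at 120° (5.6 kcal/mol), min at 300° (0.0 kcal/mol); barrier = 5.6 kcal/mol.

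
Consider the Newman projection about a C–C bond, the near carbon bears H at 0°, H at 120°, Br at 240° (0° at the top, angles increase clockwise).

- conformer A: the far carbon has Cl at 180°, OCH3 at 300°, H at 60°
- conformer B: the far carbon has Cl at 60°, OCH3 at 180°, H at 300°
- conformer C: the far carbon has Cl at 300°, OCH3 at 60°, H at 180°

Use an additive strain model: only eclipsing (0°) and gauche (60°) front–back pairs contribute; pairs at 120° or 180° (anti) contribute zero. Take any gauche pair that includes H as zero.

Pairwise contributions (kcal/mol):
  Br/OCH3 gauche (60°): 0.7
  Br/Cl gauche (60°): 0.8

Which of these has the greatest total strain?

A

A (staggered): Br(240°)/Cl(180°) gauche 0.8; Br(240°)/OCH3(300°) gauche 0.7 → 1.5 kcal/mol.
B (staggered): Br(240°)/OCH3(180°) gauche 0.7 → 0.7 kcal/mol.
C (staggered): Br(240°)/Cl(300°) gauche 0.8 → 0.8 kcal/mol.
A has the highest total (1.5 kcal/mol).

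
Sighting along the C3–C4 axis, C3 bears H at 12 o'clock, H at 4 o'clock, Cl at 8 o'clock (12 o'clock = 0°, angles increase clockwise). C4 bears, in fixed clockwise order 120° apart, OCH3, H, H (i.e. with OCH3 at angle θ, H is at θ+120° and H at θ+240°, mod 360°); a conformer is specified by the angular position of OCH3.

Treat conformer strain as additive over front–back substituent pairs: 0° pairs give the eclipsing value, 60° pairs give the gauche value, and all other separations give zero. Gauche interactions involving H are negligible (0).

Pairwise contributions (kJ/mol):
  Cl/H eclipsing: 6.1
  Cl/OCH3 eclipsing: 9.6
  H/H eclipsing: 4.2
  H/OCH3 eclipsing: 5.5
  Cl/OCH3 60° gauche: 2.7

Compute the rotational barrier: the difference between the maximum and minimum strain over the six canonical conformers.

18.0 kJ/mol

OCH3 at 0° (eclipsed): H–OCH3 eclipsed, H–H eclipsed, Cl–H eclipsed; 5.5 + 4.2 + 6.1 = 15.8 kJ/mol.
OCH3 at 60° (staggered): no non-H gauche contacts → 0.0 kJ/mol.
OCH3 at 120° (eclipsed): H–H eclipsed, H–OCH3 eclipsed, Cl–H eclipsed; 4.2 + 5.5 + 6.1 = 15.8 kJ/mol.
OCH3 at 180° (staggered): Cl–OCH3 gauche; 2.7 = 2.7 kJ/mol.
OCH3 at 240° (eclipsed): H–H eclipsed, H–H eclipsed, Cl–OCH3 eclipsed; 4.2 + 4.2 + 9.6 = 18.0 kJ/mol.
OCH3 at 300° (staggered): Cl–OCH3 gauche; 2.7 = 2.7 kJ/mol.
Max at 240° (18.0 kJ/mol), min at 60° (0.0 kJ/mol); barrier = 18.0 kJ/mol.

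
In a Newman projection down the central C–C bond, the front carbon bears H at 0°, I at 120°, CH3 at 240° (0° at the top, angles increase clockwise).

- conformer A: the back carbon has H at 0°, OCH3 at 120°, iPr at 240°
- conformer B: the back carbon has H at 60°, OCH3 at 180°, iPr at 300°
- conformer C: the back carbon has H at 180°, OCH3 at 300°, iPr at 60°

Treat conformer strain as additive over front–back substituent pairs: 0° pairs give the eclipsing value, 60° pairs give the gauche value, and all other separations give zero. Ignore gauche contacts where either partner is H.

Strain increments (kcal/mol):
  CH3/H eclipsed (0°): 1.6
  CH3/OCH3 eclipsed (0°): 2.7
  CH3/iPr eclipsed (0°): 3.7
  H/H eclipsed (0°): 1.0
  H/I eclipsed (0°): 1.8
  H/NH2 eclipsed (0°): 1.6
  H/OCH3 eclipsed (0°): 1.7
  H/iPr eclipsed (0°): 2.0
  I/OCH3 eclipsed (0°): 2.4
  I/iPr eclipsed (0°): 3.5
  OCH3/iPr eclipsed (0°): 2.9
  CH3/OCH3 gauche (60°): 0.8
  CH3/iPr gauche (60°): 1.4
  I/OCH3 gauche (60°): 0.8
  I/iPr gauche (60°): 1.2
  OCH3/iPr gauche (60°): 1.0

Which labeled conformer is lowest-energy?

C

A (eclipsed): H(0°)/H(0°) eclipsed 1.0; I(120°)/OCH3(120°) eclipsed 2.4; CH3(240°)/iPr(240°) eclipsed 3.7 → 7.1 kcal/mol.
B (staggered): I(120°)/OCH3(180°) gauche 0.8; CH3(240°)/OCH3(180°) gauche 0.8; CH3(240°)/iPr(300°) gauche 1.4 → 3.0 kcal/mol.
C (staggered): I(120°)/iPr(60°) gauche 1.2; CH3(240°)/OCH3(300°) gauche 0.8 → 2.0 kcal/mol.
C has the lowest total (2.0 kcal/mol).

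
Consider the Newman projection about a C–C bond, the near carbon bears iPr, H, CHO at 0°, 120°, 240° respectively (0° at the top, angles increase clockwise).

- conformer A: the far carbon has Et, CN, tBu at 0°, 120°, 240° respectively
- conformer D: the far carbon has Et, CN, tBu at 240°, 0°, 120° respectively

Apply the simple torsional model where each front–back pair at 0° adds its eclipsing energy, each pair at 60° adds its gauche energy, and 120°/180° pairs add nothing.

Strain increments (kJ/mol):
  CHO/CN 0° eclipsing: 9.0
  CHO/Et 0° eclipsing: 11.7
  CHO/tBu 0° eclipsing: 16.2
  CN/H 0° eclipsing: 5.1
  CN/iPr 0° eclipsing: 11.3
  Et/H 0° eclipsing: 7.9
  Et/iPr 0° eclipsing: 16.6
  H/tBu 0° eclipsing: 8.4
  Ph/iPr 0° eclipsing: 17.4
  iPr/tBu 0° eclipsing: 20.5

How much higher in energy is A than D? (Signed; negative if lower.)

A is eclipsed. iPr at 0° is eclipsed with Et at 0° (16.6); H at 120° is eclipsed with CN at 120° (5.1); CHO at 240° is eclipsed with tBu at 240° (16.2). Total 37.9 kJ/mol.
D is eclipsed. iPr at 0° is eclipsed with CN at 0° (11.3); H at 120° is eclipsed with tBu at 120° (8.4); CHO at 240° is eclipsed with Et at 240° (11.7). Total 31.4 kJ/mol.
E(A) − E(D) = 37.9 − 31.4 = +6.5 kJ/mol.

+6.5 kJ/mol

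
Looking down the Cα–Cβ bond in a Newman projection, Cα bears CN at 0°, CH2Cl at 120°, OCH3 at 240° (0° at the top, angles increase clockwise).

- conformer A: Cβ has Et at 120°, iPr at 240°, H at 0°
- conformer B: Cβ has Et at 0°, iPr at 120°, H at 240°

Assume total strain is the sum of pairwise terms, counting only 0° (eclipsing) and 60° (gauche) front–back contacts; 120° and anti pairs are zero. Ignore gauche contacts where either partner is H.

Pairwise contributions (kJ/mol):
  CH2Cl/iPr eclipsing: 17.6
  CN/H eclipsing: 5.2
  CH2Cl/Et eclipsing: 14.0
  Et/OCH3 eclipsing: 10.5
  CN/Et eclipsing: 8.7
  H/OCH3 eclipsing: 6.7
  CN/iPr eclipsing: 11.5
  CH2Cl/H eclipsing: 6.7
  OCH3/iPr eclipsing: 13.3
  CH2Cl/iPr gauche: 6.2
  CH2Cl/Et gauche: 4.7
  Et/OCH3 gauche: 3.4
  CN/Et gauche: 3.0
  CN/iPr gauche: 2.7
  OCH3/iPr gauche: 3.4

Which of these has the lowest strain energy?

A

A (eclipsed): CN–H eclipsed, CH2Cl–Et eclipsed, OCH3–iPr eclipsed; 5.2 + 14.0 + 13.3 = 32.5 kJ/mol.
B (eclipsed): CN–Et eclipsed, CH2Cl–iPr eclipsed, OCH3–H eclipsed; 8.7 + 17.6 + 6.7 = 33.0 kJ/mol.
A has the lowest total (32.5 kJ/mol).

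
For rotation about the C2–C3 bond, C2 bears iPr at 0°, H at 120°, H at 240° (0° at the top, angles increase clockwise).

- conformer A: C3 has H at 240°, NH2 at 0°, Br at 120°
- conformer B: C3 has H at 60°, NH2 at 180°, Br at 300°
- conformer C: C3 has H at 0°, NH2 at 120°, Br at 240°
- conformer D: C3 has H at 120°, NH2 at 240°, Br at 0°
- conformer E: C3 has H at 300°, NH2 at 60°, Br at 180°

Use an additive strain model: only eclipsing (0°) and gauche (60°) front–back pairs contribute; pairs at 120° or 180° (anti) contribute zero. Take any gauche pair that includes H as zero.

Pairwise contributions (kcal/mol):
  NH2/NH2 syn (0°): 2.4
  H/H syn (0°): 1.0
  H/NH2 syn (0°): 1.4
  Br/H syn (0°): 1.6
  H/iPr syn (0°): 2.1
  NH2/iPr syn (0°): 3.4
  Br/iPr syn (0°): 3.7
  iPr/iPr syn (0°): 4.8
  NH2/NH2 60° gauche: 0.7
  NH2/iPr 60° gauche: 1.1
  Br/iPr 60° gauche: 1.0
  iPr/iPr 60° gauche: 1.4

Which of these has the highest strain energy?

A is eclipsed. iPr at 0° is eclipsed with NH2 at 0° (3.4); H at 120° is eclipsed with Br at 120° (1.6); H at 240° is eclipsed with H at 240° (1.0). Total 6.0 kcal/mol.
B is staggered. iPr at 0° is gauche with Br at 300° (1.0). Total 1.0 kcal/mol.
C is eclipsed. iPr at 0° is eclipsed with H at 0° (2.1); H at 120° is eclipsed with NH2 at 120° (1.4); H at 240° is eclipsed with Br at 240° (1.6). Total 5.1 kcal/mol.
D is eclipsed. iPr at 0° is eclipsed with Br at 0° (3.7); H at 120° is eclipsed with H at 120° (1.0); H at 240° is eclipsed with NH2 at 240° (1.4). Total 6.1 kcal/mol.
E is staggered. iPr at 0° is gauche with NH2 at 60° (1.1). Total 1.1 kcal/mol.
D has the highest total (6.1 kcal/mol).

D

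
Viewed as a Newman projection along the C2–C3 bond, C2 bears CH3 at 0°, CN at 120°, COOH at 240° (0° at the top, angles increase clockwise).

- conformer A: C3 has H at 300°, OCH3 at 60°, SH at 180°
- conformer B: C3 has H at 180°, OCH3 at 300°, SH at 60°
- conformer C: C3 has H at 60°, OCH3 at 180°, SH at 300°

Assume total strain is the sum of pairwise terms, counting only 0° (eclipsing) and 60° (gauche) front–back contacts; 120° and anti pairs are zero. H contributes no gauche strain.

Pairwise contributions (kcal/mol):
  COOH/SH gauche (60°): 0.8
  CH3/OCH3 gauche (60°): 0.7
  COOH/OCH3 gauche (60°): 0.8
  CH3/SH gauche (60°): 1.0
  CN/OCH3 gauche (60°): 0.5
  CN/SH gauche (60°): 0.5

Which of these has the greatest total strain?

A (staggered): CH3–OCH3 gauche, CN–OCH3 gauche, CN–SH gauche, COOH–SH gauche; 0.7 + 0.5 + 0.5 + 0.8 = 2.5 kcal/mol.
B (staggered): CH3–OCH3 gauche, CH3–SH gauche, CN–SH gauche, COOH–OCH3 gauche; 0.7 + 1.0 + 0.5 + 0.8 = 3.0 kcal/mol.
C (staggered): CH3–SH gauche, CN–OCH3 gauche, COOH–OCH3 gauche, COOH–SH gauche; 1.0 + 0.5 + 0.8 + 0.8 = 3.1 kcal/mol.
C has the highest total (3.1 kcal/mol).

C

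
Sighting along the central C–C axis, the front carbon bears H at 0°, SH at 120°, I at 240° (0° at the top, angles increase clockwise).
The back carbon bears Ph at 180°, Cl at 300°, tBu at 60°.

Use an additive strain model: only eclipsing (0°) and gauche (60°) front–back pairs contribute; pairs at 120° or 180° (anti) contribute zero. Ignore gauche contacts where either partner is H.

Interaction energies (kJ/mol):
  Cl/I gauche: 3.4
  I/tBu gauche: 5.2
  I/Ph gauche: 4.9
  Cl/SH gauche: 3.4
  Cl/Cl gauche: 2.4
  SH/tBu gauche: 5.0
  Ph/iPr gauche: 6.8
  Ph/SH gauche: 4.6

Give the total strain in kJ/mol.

17.9 kJ/mol

This conformer (staggered): SH(120°)/Ph(180°) gauche 4.6; SH(120°)/tBu(60°) gauche 5.0; I(240°)/Ph(180°) gauche 4.9; I(240°)/Cl(300°) gauche 3.4 → 17.9 kJ/mol.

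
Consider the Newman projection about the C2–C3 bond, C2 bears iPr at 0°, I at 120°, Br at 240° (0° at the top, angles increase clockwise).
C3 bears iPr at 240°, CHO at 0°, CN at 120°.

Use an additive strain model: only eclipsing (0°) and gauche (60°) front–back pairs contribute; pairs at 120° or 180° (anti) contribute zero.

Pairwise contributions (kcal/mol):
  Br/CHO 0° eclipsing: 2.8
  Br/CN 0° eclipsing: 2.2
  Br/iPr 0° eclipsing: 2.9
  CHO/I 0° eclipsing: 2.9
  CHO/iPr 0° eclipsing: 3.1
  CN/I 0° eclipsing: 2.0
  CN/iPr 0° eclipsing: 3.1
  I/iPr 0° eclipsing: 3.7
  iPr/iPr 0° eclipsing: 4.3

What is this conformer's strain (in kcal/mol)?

8.0 kcal/mol

This conformer is eclipsed. iPr at 0° is eclipsed with CHO at 0° (3.1); I at 120° is eclipsed with CN at 120° (2.0); Br at 240° is eclipsed with iPr at 240° (2.9). Total 8.0 kcal/mol.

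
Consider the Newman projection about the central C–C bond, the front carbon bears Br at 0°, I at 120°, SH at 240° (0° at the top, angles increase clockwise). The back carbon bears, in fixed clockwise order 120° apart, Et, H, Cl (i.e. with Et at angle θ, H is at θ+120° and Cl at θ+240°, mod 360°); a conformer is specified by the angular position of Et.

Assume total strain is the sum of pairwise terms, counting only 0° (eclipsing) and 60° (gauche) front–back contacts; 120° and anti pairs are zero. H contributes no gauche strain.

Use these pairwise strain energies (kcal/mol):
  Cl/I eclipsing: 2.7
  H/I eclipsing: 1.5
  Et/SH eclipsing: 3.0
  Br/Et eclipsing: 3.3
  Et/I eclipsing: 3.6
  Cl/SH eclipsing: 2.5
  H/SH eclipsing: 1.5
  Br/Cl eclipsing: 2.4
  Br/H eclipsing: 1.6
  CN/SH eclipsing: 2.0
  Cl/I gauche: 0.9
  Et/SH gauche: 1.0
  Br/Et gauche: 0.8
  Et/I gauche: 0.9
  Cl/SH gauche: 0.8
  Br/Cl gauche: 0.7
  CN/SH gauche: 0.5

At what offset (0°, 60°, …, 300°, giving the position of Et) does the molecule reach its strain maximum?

Et at 0° is eclipsed. Br at 0° is eclipsed with Et at 0° (3.3); I at 120° is eclipsed with H at 120° (1.5); SH at 240° is eclipsed with Cl at 240° (2.5). Total 7.3 kcal/mol.
Et at 60° is staggered. Br at 0° is gauche with Et at 60° (0.8); Br at 0° is gauche with Cl at 300° (0.7); I at 120° is gauche with Et at 60° (0.9); SH at 240° is gauche with Cl at 300° (0.8). Total 3.2 kcal/mol.
Et at 120° is eclipsed. Br at 0° is eclipsed with Cl at 0° (2.4); I at 120° is eclipsed with Et at 120° (3.6); SH at 240° is eclipsed with H at 240° (1.5). Total 7.5 kcal/mol.
Et at 180° is staggered. Br at 0° is gauche with Cl at 60° (0.7); I at 120° is gauche with Et at 180° (0.9); I at 120° is gauche with Cl at 60° (0.9); SH at 240° is gauche with Et at 180° (1.0). Total 3.5 kcal/mol.
Et at 240° is eclipsed. Br at 0° is eclipsed with H at 0° (1.6); I at 120° is eclipsed with Cl at 120° (2.7); SH at 240° is eclipsed with Et at 240° (3.0). Total 7.3 kcal/mol.
Et at 300° is staggered. Br at 0° is gauche with Et at 300° (0.8); I at 120° is gauche with Cl at 180° (0.9); SH at 240° is gauche with Et at 300° (1.0); SH at 240° is gauche with Cl at 180° (0.8). Total 3.5 kcal/mol.
The maximum (7.5 kcal/mol) occurs with Et at 120°.

120°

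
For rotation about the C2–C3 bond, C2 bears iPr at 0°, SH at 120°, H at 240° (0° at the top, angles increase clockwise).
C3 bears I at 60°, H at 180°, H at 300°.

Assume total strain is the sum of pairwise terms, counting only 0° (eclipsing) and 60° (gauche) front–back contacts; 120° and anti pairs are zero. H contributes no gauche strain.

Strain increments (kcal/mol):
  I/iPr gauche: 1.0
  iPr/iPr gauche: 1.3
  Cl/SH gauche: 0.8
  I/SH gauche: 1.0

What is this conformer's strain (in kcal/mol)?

This conformer (staggered): iPr(0°)/I(60°) gauche 1.0; SH(120°)/I(60°) gauche 1.0 → 2.0 kcal/mol.

2.0 kcal/mol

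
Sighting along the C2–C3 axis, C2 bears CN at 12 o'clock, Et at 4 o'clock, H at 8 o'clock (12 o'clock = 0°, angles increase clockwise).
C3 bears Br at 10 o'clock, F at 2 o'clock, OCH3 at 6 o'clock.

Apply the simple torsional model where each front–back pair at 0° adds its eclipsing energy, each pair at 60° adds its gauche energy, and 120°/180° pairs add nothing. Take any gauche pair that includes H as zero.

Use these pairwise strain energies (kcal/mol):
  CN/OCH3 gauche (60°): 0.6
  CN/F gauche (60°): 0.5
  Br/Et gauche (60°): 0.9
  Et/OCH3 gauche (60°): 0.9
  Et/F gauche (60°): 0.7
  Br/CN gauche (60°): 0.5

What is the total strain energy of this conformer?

2.6 kcal/mol

This conformer (staggered): CN–Br gauche, CN–F gauche, Et–F gauche, Et–OCH3 gauche; 0.5 + 0.5 + 0.7 + 0.9 = 2.6 kcal/mol.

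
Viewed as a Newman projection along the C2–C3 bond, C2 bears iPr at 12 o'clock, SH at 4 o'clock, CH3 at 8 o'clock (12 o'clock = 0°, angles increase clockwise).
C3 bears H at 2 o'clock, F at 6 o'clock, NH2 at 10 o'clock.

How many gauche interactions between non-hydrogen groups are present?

Non-H gauche pairs: iPr(0°)/NH2(300°); SH(120°)/F(180°); CH3(240°)/F(180°); CH3(240°)/NH2(300°) — 4 interactions.

4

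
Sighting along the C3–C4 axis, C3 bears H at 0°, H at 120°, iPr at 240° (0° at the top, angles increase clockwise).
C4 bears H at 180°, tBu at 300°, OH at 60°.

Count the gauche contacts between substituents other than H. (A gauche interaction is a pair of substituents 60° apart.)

1

Non-H gauche pairs: iPr(240°)/tBu(300°) — 1 interaction.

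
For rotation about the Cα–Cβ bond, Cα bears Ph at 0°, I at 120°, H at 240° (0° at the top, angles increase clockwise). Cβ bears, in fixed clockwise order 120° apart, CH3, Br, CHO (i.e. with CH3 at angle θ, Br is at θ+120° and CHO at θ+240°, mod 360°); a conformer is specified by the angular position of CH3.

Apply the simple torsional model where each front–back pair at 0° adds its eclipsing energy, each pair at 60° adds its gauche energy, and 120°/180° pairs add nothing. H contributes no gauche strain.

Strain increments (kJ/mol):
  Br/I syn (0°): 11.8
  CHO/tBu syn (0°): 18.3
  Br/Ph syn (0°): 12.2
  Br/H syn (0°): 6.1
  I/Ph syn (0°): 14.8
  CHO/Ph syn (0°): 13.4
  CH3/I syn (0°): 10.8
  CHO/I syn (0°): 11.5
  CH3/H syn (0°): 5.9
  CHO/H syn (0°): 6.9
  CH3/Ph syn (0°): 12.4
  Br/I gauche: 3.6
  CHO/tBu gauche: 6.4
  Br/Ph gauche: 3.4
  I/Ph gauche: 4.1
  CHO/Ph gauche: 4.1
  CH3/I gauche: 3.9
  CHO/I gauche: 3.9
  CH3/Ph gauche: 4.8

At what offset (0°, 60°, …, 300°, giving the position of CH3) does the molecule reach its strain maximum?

0°

CH3 at 0° is eclipsed. Ph at 0° is eclipsed with CH3 at 0° (12.4); I at 120° is eclipsed with Br at 120° (11.8); H at 240° is eclipsed with CHO at 240° (6.9). Total 31.1 kJ/mol.
CH3 at 60° is staggered. Ph at 0° is gauche with CH3 at 60° (4.8); Ph at 0° is gauche with CHO at 300° (4.1); I at 120° is gauche with CH3 at 60° (3.9); I at 120° is gauche with Br at 180° (3.6). Total 16.4 kJ/mol.
CH3 at 120° is eclipsed. Ph at 0° is eclipsed with CHO at 0° (13.4); I at 120° is eclipsed with CH3 at 120° (10.8); H at 240° is eclipsed with Br at 240° (6.1). Total 30.3 kJ/mol.
CH3 at 180° is staggered. Ph at 0° is gauche with Br at 300° (3.4); Ph at 0° is gauche with CHO at 60° (4.1); I at 120° is gauche with CH3 at 180° (3.9); I at 120° is gauche with CHO at 60° (3.9). Total 15.3 kJ/mol.
CH3 at 240° is eclipsed. Ph at 0° is eclipsed with Br at 0° (12.2); I at 120° is eclipsed with CHO at 120° (11.5); H at 240° is eclipsed with CH3 at 240° (5.9). Total 29.6 kJ/mol.
CH3 at 300° is staggered. Ph at 0° is gauche with CH3 at 300° (4.8); Ph at 0° is gauche with Br at 60° (3.4); I at 120° is gauche with Br at 60° (3.6); I at 120° is gauche with CHO at 180° (3.9). Total 15.7 kJ/mol.
The maximum (31.1 kJ/mol) occurs with CH3 at 0°.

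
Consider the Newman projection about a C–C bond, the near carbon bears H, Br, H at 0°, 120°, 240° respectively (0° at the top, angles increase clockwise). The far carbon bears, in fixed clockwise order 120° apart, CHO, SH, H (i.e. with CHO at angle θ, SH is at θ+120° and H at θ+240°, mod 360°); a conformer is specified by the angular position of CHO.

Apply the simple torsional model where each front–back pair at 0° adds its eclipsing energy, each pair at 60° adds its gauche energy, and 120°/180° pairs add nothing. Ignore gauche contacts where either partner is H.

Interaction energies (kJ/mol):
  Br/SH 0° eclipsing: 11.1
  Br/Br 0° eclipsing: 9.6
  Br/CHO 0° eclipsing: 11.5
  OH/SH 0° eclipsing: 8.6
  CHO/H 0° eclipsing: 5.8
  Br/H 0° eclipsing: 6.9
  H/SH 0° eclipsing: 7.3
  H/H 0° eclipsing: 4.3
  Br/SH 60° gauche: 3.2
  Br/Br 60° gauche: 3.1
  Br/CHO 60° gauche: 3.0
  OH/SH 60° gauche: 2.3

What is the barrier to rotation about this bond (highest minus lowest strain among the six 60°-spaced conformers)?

CHO at 0° (eclipsed): H(0°)/CHO(0°) eclipsed 5.8; Br(120°)/SH(120°) eclipsed 11.1; H(240°)/H(240°) eclipsed 4.3 → 21.2 kJ/mol.
CHO at 60° (staggered): Br(120°)/CHO(60°) gauche 3.0; Br(120°)/SH(180°) gauche 3.2 → 6.2 kJ/mol.
CHO at 120° (eclipsed): H(0°)/H(0°) eclipsed 4.3; Br(120°)/CHO(120°) eclipsed 11.5; H(240°)/SH(240°) eclipsed 7.3 → 23.1 kJ/mol.
CHO at 180° (staggered): Br(120°)/CHO(180°) gauche 3.0 → 3.0 kJ/mol.
CHO at 240° (eclipsed): H(0°)/SH(0°) eclipsed 7.3; Br(120°)/H(120°) eclipsed 6.9; H(240°)/CHO(240°) eclipsed 5.8 → 20.0 kJ/mol.
CHO at 300° (staggered): Br(120°)/SH(60°) gauche 3.2 → 3.2 kJ/mol.
Max at 120° (23.1 kJ/mol), min at 180° (3.0 kJ/mol); barrier = 20.1 kJ/mol.

20.1 kJ/mol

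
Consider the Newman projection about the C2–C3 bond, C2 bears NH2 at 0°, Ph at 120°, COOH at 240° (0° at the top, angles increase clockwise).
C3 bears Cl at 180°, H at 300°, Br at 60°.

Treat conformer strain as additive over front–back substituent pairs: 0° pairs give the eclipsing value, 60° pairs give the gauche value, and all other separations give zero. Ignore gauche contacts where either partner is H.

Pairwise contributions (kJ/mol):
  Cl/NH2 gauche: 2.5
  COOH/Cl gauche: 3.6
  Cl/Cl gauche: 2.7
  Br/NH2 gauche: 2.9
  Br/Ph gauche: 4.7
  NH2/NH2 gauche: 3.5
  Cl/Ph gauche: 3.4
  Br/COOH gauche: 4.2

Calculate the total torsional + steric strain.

This conformer (staggered): NH2–Br gauche, Ph–Cl gauche, Ph–Br gauche, COOH–Cl gauche; 2.9 + 3.4 + 4.7 + 3.6 = 14.6 kJ/mol.

14.6 kJ/mol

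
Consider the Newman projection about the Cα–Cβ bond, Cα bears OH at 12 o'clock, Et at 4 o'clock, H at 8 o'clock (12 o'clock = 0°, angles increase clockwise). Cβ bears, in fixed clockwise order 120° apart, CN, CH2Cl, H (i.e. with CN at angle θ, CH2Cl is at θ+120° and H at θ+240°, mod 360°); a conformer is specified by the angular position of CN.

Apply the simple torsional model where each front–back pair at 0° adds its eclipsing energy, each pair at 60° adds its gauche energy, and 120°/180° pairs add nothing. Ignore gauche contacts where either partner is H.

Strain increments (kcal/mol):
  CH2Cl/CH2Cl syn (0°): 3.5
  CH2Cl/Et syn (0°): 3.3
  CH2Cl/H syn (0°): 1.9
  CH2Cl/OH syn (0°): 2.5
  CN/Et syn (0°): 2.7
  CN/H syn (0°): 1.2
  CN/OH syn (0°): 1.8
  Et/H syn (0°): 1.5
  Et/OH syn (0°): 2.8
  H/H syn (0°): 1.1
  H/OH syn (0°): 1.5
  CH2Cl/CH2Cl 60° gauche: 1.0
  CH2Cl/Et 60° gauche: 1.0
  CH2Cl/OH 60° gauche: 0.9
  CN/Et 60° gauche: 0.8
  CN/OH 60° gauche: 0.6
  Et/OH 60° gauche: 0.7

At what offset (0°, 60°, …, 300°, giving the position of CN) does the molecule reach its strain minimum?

CN at 0° (eclipsed): OH–CN eclipsed, Et–CH2Cl eclipsed, H–H eclipsed; 1.8 + 3.3 + 1.1 = 6.2 kcal/mol.
CN at 60° (staggered): OH–CN gauche, Et–CN gauche, Et–CH2Cl gauche; 0.6 + 0.8 + 1.0 = 2.4 kcal/mol.
CN at 120° (eclipsed): OH–H eclipsed, Et–CN eclipsed, H–CH2Cl eclipsed; 1.5 + 2.7 + 1.9 = 6.1 kcal/mol.
CN at 180° (staggered): OH–CH2Cl gauche, Et–CN gauche; 0.9 + 0.8 = 1.7 kcal/mol.
CN at 240° (eclipsed): OH–CH2Cl eclipsed, Et–H eclipsed, H–CN eclipsed; 2.5 + 1.5 + 1.2 = 5.2 kcal/mol.
CN at 300° (staggered): OH–CN gauche, OH–CH2Cl gauche, Et–CH2Cl gauche; 0.6 + 0.9 + 1.0 = 2.5 kcal/mol.
The minimum (1.7 kcal/mol) occurs with CN at 180°.

180°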